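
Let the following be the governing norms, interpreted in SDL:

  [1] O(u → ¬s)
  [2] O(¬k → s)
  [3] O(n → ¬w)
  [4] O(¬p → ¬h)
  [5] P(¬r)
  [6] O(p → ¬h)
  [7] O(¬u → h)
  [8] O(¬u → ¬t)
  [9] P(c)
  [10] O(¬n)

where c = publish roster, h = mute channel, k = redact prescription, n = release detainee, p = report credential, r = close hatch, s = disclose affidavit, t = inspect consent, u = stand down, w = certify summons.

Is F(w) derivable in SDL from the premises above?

No

Premise 3 is O(n → ¬w), but O(n) is not derivable from the premises, so it does not yield O(¬w).
No other premise forces O(¬w). An ideal world satisfying every premise can still have w true, so F(w) is not derivable.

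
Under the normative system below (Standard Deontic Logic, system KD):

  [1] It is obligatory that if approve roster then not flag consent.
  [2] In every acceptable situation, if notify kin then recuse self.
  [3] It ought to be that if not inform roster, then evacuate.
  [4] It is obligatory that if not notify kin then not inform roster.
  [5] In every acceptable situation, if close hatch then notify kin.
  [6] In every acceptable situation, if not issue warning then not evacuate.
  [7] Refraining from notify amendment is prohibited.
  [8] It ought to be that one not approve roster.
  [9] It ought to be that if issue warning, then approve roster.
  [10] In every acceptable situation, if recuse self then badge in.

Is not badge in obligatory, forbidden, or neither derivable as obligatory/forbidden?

Premise 8 states O(¬approve_roster) outright.
The contrapositive of premise 9 (O(issue_warning → approve_roster)) is O(¬approve_roster → ¬issue_warning), and O(¬approve_roster) is already established, so O(¬issue_warning).
With premise 6, O(¬issue_warning → ¬evacuate), the K-axiom yields O(¬evacuate).
Premise 3 is O(¬inform_roster → evacuate); contrapositively O(¬evacuate → inform_roster). Since O(¬evacuate) holds, K gives O(inform_roster).
Premise 4, O(¬notify_kin → ¬inform_roster), contraposes to O(inform_roster → notify_kin); with O(inform_roster) we get O(notify_kin).
With premise 2, O(notify_kin → recuse_self), the K-axiom yields O(recuse_self).
Applying K to premise 10 (O(recuse_self → badge_in)) and O(recuse_self) yields O(badge_in).
Premises 1, 5, 7 do not contribute to this derivation.
Thus O(badge_in), which is F(¬badge_in): ¬badge_in is forbidden.

Forbidden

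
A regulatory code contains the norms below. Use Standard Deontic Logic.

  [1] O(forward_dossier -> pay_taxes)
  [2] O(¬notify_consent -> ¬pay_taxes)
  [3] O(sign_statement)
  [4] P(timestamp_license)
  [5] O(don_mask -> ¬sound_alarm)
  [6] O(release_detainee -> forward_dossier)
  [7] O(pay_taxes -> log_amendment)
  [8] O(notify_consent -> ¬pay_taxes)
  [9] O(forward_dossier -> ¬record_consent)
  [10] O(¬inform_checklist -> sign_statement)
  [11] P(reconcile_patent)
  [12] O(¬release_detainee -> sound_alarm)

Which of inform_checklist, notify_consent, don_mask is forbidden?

don_mask

By case analysis on notify_consent: premise 8 gives O(notify_consent -> ¬pay_taxes) and premise 2 gives O(¬notify_consent -> ¬pay_taxes), so O(¬pay_taxes) either way.
Premise 1 is O(forward_dossier -> pay_taxes); contrapositively O(¬pay_taxes -> ¬forward_dossier). Since O(¬pay_taxes) holds, K gives O(¬forward_dossier).
Premise 6 is O(release_detainee -> forward_dossier); contrapositively O(¬forward_dossier -> ¬release_detainee). Since O(¬forward_dossier) holds, K gives O(¬release_detainee).
Premise 12 is O(¬release_detainee -> sound_alarm); since O(¬release_detainee), deontic closure gives O(sound_alarm).
The contrapositive of premise 5 (O(don_mask -> ¬sound_alarm)) is O(sound_alarm -> ¬don_mask), and O(sound_alarm) is already established, so O(¬don_mask).
So O(¬don_mask) holds, i.e. don_mask is forbidden. None of the other listed options is forbidden under the premises.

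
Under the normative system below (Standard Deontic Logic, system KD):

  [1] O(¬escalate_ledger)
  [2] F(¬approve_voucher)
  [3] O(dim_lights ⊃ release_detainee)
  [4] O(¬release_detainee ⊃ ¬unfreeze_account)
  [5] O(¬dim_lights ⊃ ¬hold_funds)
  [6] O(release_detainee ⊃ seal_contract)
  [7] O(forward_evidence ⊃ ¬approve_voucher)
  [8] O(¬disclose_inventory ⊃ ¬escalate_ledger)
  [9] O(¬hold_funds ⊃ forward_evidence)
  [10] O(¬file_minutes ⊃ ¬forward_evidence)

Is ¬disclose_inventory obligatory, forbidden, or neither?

Premise 8 is O(¬disclose_inventory ⊃ ¬escalate_ledger); even if O(¬escalate_ledger) held, inferring O(¬disclose_inventory) would be affirming the consequent — invalid.
No premise or chain of K-axiom applications forces O(¬disclose_inventory), and none forces O(disclose_inventory). So ¬disclose_inventory is neither obligatory nor forbidden under these norms.

Neither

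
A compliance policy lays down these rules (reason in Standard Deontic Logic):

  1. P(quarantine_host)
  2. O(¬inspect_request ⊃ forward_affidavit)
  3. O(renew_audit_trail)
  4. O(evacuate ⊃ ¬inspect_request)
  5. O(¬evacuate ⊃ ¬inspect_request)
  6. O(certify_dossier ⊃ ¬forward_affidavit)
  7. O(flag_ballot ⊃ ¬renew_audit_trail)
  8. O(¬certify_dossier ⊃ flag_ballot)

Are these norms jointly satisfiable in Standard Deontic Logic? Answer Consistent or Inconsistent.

Inconsistent

Premises 4 and 5 are O(evacuate ⊃ ¬inspect_request) and O(¬evacuate ⊃ ¬inspect_request); every ideal world satisfies evacuate or ¬evacuate, so in either case ¬inspect_request holds — hence O(¬inspect_request).
Applying K to premise 2 (O(¬inspect_request ⊃ forward_affidavit)) and O(¬inspect_request) yields O(forward_affidavit).
Premise 6 is O(certify_dossier ⊃ ¬forward_affidavit); contrapositively O(forward_affidavit ⊃ ¬certify_dossier). Since O(forward_affidavit) holds, K gives O(¬certify_dossier).
Applying K to premise 8 (O(¬certify_dossier ⊃ flag_ballot)) and O(¬certify_dossier) yields O(flag_ballot).
From O(flag_ballot) and premise 7, O(flag_ballot ⊃ ¬renew_audit_trail), we obtain O(¬renew_audit_trail).
But premise 3 directly asserts O(renew_audit_trail).
We now have both O(¬renew_audit_trail) and O(renew_audit_trail) — renew_audit_trail is simultaneously obligatory and forbidden, violating the D-axiom.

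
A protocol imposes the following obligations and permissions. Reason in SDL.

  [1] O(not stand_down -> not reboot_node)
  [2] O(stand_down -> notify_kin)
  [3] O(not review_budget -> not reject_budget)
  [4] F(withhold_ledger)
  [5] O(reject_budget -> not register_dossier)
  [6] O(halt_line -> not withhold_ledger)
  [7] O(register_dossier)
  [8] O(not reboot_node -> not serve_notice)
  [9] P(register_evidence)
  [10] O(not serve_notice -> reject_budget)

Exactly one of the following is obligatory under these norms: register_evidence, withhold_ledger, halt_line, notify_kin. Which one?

Premise 7 states O(register_dossier) outright.
Premise 5, O(reject_budget -> not register_dossier), contraposes to O(register_dossier -> not reject_budget); with O(register_dossier) we get O(not reject_budget).
Premise 10, O(not serve_notice -> reject_budget), contraposes to O(not reject_budget -> serve_notice); with O(not reject_budget) we get O(serve_notice).
Premise 8, O(not reboot_node -> not serve_notice), contraposes to O(serve_notice -> reboot_node); with O(serve_notice) we get O(reboot_node).
The contrapositive of premise 1 (O(not stand_down -> not reboot_node)) is O(reboot_node -> stand_down), and O(reboot_node) is already established, so O(stand_down).
Premise 2 is O(stand_down -> notify_kin); since O(stand_down), deontic closure gives O(notify_kin).
So O(notify_kin) holds — notify_kin is obligatory. None of the other listed options is made obligatory by any chain of premises.

notify_kin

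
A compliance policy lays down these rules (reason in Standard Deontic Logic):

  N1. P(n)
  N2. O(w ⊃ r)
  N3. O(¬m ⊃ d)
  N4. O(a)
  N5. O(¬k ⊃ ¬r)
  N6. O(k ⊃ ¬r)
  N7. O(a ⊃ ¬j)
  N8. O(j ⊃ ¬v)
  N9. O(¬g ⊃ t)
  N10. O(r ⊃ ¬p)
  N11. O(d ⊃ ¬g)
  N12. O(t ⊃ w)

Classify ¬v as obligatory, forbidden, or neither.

Neither

Premise 8 is O(j ⊃ ¬v), but O(j) is not derivable from the premises, so it does not yield O(¬v).
No premise or chain of K-axiom applications forces O(¬v), and none forces O(v). So ¬v is neither obligatory nor forbidden under these norms.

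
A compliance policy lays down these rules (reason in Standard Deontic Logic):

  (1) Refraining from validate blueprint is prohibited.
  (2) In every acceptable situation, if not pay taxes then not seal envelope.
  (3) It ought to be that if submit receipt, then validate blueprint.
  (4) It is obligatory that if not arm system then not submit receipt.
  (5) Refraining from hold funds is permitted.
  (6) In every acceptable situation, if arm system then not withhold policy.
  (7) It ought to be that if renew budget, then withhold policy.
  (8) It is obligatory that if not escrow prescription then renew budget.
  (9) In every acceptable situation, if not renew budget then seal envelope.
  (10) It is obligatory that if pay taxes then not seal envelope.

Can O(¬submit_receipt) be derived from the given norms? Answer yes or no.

Premises 2 and 10 are O(¬pay_taxes → ¬seal_envelope) and O(pay_taxes → ¬seal_envelope); every ideal world satisfies ¬pay_taxes or pay_taxes, so in either case ¬seal_envelope holds — hence O(¬seal_envelope).
Premise 9 is O(¬renew_budget → seal_envelope); contrapositively O(¬seal_envelope → renew_budget). Since O(¬seal_envelope) holds, K gives O(renew_budget).
With premise 7, O(renew_budget → withhold_policy), the K-axiom yields O(withhold_policy).
Premise 6, O(arm_system → ¬withhold_policy), contraposes to O(withhold_policy → ¬arm_system); with O(withhold_policy) we get O(¬arm_system).
From O(¬arm_system) and premise 4, O(¬arm_system → ¬submit_receipt), we obtain O(¬submit_receipt).
Premises 1, 3, 5, 8 do not contribute to this derivation.
So O(¬submit_receipt) follows.

Yes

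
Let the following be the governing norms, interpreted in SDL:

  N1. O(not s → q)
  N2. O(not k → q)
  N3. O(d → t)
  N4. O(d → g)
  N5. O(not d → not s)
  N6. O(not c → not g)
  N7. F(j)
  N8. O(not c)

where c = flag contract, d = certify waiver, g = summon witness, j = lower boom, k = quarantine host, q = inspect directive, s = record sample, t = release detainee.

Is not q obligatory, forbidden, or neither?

From premise 8 we have O(not c).
With premise 6, O(not c → not g), the K-axiom yields O(not g).
Premise 4, O(d → g), contraposes to O(not g → not d); with O(not g) we get O(not d).
From O(not d) and premise 5, O(not d → not s), we obtain O(not s).
Applying K to premise 1 (O(not s → q)) and O(not s) yields O(q).
Premises 2, 3, 7 do not contribute to this derivation.
Thus O(q), which is F(not q): not q is forbidden.

Forbidden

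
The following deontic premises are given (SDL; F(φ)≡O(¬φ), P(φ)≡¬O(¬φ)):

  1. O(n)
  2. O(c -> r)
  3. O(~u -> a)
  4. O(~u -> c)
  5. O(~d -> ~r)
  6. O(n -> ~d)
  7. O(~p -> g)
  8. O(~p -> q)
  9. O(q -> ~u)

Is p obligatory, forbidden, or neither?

Obligatory

From premise 1 we have O(n).
From O(n) and premise 6, O(n -> ~d), we obtain O(~d).
From O(~d) and premise 5, O(~d -> ~r), we obtain O(~r).
Premise 2 is O(c -> r); contrapositively O(~r -> ~c). Since O(~r) holds, K gives O(~c).
The contrapositive of premise 4 (O(~u -> c)) is O(~c -> u), and O(~c) is already established, so O(u).
Premise 9 is O(q -> ~u); contrapositively O(u -> ~q). Since O(u) holds, K gives O(~q).
Premise 8 is O(~p -> q); contrapositively O(~q -> p). Since O(~q) holds, K gives O(p).
Premises 3, 7 do not contribute to this derivation.
Hence p is obligatory.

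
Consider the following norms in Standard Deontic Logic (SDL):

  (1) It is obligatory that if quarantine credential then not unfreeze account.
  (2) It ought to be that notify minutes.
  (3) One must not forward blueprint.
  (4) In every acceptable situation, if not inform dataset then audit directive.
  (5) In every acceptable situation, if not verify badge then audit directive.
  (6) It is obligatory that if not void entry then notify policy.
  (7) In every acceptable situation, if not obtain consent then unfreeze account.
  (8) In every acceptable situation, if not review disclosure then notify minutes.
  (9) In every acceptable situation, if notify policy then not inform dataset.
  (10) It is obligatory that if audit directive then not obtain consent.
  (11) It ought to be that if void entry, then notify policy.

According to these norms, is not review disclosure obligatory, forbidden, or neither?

Premise 8 is O(¬review_disclosure → notify_minutes); even if O(notify_minutes) held, inferring O(¬review_disclosure) would be affirming the consequent — invalid.
No premise or chain of K-axiom applications forces O(¬review_disclosure), and none forces O(review_disclosure). So ¬review_disclosure is neither obligatory nor forbidden under these norms.

Neither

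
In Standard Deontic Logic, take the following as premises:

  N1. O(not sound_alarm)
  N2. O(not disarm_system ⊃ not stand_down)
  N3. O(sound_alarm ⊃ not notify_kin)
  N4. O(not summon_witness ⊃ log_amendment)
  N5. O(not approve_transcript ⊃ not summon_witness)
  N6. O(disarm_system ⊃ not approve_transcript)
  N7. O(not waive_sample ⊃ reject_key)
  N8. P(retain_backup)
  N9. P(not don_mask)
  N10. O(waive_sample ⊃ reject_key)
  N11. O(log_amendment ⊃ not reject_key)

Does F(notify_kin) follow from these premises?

No

Premise 3 is O(sound_alarm ⊃ not notify_kin), but O(sound_alarm) is not derivable from the premises, so it does not yield O(not notify_kin).
No other premise forces O(not notify_kin). An ideal world satisfying every premise can still have notify_kin true, so F(notify_kin) is not derivable.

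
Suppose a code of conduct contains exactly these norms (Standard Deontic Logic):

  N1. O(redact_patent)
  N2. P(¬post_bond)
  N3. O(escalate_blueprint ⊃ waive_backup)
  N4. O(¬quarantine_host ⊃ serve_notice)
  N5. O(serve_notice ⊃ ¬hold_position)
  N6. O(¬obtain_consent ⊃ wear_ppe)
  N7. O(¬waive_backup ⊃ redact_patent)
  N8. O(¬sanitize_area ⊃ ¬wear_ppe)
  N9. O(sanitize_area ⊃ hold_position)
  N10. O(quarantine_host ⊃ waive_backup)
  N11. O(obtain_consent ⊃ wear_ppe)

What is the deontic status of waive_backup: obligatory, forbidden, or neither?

Premises 11 and 6 are O(obtain_consent ⊃ wear_ppe) and O(¬obtain_consent ⊃ wear_ppe); every ideal world satisfies obtain_consent or ¬obtain_consent, so in either case wear_ppe holds — hence O(wear_ppe).
Premise 8, O(¬sanitize_area ⊃ ¬wear_ppe), contraposes to O(wear_ppe ⊃ sanitize_area); with O(wear_ppe) we get O(sanitize_area).
From O(sanitize_area) and premise 9, O(sanitize_area ⊃ hold_position), we obtain O(hold_position).
The contrapositive of premise 5 (O(serve_notice ⊃ ¬hold_position)) is O(hold_position ⊃ ¬serve_notice), and O(hold_position) is already established, so O(¬serve_notice).
The contrapositive of premise 4 (O(¬quarantine_host ⊃ serve_notice)) is O(¬serve_notice ⊃ quarantine_host), and O(¬serve_notice) is already established, so O(quarantine_host).
From O(quarantine_host) and premise 10, O(quarantine_host ⊃ waive_backup), we obtain O(waive_backup).
Premises 1, 2, 3, 7 do not contribute to this derivation.
Hence waive_backup is obligatory.

Obligatory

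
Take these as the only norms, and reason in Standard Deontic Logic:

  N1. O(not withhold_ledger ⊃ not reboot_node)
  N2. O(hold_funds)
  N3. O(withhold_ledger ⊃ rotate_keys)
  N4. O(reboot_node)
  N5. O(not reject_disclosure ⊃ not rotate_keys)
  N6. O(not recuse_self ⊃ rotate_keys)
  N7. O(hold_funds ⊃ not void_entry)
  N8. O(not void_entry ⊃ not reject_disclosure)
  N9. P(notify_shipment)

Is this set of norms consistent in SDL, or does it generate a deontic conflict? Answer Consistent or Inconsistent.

Inconsistent

Premise 4 gives O(reboot_node).
Premise 1, O(not withhold_ledger ⊃ not reboot_node), contraposes to O(reboot_node ⊃ withhold_ledger); with O(reboot_node) we get O(withhold_ledger).
Premise 3 is O(withhold_ledger ⊃ rotate_keys); since O(withhold_ledger), deontic closure gives O(rotate_keys).
The contrapositive of premise 5 (O(not reject_disclosure ⊃ not rotate_keys)) is O(rotate_keys ⊃ reject_disclosure), and O(rotate_keys) is already established, so O(reject_disclosure).
Premise 8 is O(not void_entry ⊃ not reject_disclosure); contrapositively O(reject_disclosure ⊃ void_entry). Since O(reject_disclosure) holds, K gives O(void_entry).
The contrapositive of premise 7 (O(hold_funds ⊃ not void_entry)) is O(void_entry ⊃ not hold_funds), and O(void_entry) is already established, so O(not hold_funds).
But premise 2 directly asserts O(hold_funds).
We now have both O(not hold_funds) and O(hold_funds) — hold_funds is simultaneously obligatory and forbidden, violating the D-axiom.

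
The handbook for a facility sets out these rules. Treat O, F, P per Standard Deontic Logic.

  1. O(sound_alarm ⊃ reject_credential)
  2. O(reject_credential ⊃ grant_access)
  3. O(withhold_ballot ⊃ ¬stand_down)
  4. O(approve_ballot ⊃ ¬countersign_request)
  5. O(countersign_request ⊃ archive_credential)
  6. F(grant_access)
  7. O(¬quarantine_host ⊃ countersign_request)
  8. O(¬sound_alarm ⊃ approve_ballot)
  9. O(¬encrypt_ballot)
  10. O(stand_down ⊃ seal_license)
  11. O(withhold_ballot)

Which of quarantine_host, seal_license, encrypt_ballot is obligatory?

quarantine_host

Premise 6, F(grant_access), is equivalent to O(¬grant_access).
Premise 2, O(reject_credential ⊃ grant_access), contraposes to O(¬grant_access ⊃ ¬reject_credential); with O(¬grant_access) we get O(¬reject_credential).
Premise 1, O(sound_alarm ⊃ reject_credential), contraposes to O(¬reject_credential ⊃ ¬sound_alarm); with O(¬reject_credential) we get O(¬sound_alarm).
With premise 8, O(¬sound_alarm ⊃ approve_ballot), the K-axiom yields O(approve_ballot).
Premise 4 is O(approve_ballot ⊃ ¬countersign_request); since O(approve_ballot), deontic closure gives O(¬countersign_request).
The contrapositive of premise 7 (O(¬quarantine_host ⊃ countersign_request)) is O(¬countersign_request ⊃ quarantine_host), and O(¬countersign_request) is already established, so O(quarantine_host).
So O(quarantine_host) holds — quarantine_host is obligatory. None of the other listed options is made obligatory by any chain of premises.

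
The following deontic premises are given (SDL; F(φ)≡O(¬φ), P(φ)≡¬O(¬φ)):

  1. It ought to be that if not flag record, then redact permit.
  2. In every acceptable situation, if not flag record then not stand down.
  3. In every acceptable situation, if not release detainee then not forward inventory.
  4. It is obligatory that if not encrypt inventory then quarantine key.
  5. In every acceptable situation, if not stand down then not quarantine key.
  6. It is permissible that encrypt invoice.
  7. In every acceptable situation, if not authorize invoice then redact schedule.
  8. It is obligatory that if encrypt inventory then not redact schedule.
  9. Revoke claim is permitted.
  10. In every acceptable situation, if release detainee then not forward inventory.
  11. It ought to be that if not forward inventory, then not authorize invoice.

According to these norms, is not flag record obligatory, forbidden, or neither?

Forbidden

Premises 3 and 10 are O(¬release_detainee → ¬forward_inventory) and O(release_detainee → ¬forward_inventory); every ideal world satisfies ¬release_detainee or release_detainee, so in either case ¬forward_inventory holds — hence O(¬forward_inventory).
Applying K to premise 11 (O(¬forward_inventory → ¬authorize_invoice)) and O(¬forward_inventory) yields O(¬authorize_invoice).
With premise 7, O(¬authorize_invoice → redact_schedule), the K-axiom yields O(redact_schedule).
Premise 8, O(encrypt_inventory → ¬redact_schedule), contraposes to O(redact_schedule → ¬encrypt_inventory); with O(redact_schedule) we get O(¬encrypt_inventory).
Applying K to premise 4 (O(¬encrypt_inventory → quarantine_key)) and O(¬encrypt_inventory) yields O(quarantine_key).
The contrapositive of premise 5 (O(¬stand_down → ¬quarantine_key)) is O(quarantine_key → stand_down), and O(quarantine_key) is already established, so O(stand_down).
The contrapositive of premise 2 (O(¬flag_record → ¬stand_down)) is O(stand_down → flag_record), and O(stand_down) is already established, so O(flag_record).
Premises 1, 6, 9 do not contribute to this derivation.
Thus O(flag_record), which is F(¬flag_record): ¬flag_record is forbidden.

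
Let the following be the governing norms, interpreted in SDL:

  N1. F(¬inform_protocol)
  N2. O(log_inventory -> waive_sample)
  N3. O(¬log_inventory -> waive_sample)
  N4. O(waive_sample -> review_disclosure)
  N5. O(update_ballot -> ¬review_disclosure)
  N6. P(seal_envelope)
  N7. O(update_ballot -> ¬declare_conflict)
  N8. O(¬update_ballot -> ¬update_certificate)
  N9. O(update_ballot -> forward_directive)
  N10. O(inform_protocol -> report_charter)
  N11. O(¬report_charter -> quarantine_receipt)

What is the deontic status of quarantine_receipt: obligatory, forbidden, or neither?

Neither

Premise 11 is O(¬report_charter -> quarantine_receipt), but O(¬report_charter) is not derivable from the premises, so it does not yield O(quarantine_receipt).
No premise or chain of K-axiom applications forces O(quarantine_receipt), and none forces O(¬quarantine_receipt). So quarantine_receipt is neither obligatory nor forbidden under these norms.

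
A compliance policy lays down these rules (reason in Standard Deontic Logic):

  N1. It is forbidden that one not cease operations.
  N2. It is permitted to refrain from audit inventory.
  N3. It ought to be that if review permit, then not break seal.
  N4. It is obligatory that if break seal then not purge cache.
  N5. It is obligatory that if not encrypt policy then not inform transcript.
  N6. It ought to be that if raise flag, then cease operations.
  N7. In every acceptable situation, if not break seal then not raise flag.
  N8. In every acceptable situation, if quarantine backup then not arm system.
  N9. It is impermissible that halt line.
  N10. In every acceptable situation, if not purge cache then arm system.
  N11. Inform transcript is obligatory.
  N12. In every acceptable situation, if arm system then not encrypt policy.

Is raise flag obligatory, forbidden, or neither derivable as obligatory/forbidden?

Premise 11 states O(inform_transcript) outright.
Premise 5 is O(¬encrypt_policy → ¬inform_transcript); contrapositively O(inform_transcript → encrypt_policy). Since O(inform_transcript) holds, K gives O(encrypt_policy).
Premise 12, O(arm_system → ¬encrypt_policy), contraposes to O(encrypt_policy → ¬arm_system); with O(encrypt_policy) we get O(¬arm_system).
The contrapositive of premise 10 (O(¬purge_cache → arm_system)) is O(¬arm_system → purge_cache), and O(¬arm_system) is already established, so O(purge_cache).
Premise 4 is O(break_seal → ¬purge_cache); contrapositively O(purge_cache → ¬break_seal). Since O(purge_cache) holds, K gives O(¬break_seal).
Premise 7 is O(¬break_seal → ¬raise_flag); since O(¬break_seal), deontic closure gives O(¬raise_flag).
Premises 1, 2, 3, 6, 8, 9 do not contribute to this derivation.
Thus O(¬raise_flag), which is F(raise_flag): raise_flag is forbidden.

Forbidden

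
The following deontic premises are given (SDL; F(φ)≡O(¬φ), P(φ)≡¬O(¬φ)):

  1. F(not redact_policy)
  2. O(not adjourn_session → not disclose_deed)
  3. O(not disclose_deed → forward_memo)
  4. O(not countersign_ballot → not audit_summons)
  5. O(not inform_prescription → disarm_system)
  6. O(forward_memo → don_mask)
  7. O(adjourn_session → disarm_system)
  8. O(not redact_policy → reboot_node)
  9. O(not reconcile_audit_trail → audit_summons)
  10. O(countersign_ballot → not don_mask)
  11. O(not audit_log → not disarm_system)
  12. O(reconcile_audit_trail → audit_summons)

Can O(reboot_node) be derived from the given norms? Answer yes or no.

No

Premise 8 is O(not redact_policy → reboot_node), but O(not redact_policy) is not derivable from the premises, so it does not yield O(reboot_node).
No other premise forces O(reboot_node). An ideal world satisfying every premise can still have reboot_node false, so O(reboot_node) is not derivable.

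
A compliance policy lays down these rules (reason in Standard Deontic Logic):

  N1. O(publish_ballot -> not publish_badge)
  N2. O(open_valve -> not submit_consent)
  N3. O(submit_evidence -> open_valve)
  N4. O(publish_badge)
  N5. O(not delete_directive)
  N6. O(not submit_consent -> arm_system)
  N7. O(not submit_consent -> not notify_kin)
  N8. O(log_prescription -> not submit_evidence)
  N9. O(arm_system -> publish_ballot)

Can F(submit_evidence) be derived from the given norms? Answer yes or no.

Yes

Premise 4 states O(publish_badge) outright.
Premise 1 is O(publish_ballot -> not publish_badge); contrapositively O(publish_badge -> not publish_ballot). Since O(publish_badge) holds, K gives O(not publish_ballot).
Premise 9, O(arm_system -> publish_ballot), contraposes to O(not publish_ballot -> not arm_system); with O(not publish_ballot) we get O(not arm_system).
Premise 6, O(not submit_consent -> arm_system), contraposes to O(not arm_system -> submit_consent); with O(not arm_system) we get O(submit_consent).
Premise 2, O(open_valve -> not submit_consent), contraposes to O(submit_consent -> not open_valve); with O(submit_consent) we get O(not open_valve).
Premise 3, O(submit_evidence -> open_valve), contraposes to O(not open_valve -> not submit_evidence); with O(not open_valve) we get O(not submit_evidence).
Premises 5, 7, 8 do not contribute to this derivation.
So O(not submit_evidence) holds, i.e. F(submit_evidence). The claim follows.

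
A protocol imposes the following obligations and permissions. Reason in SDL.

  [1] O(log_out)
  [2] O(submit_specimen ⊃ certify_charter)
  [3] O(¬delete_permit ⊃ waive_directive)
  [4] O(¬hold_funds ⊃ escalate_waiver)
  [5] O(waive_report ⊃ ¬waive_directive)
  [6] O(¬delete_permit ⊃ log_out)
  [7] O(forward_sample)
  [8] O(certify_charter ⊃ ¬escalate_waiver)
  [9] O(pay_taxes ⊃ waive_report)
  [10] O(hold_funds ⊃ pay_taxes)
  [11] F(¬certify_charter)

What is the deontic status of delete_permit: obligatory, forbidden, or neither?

Premise 11, F(¬certify_charter), is equivalent to O(certify_charter).
With premise 8, O(certify_charter ⊃ ¬escalate_waiver), the K-axiom yields O(¬escalate_waiver).
Premise 4, O(¬hold_funds ⊃ escalate_waiver), contraposes to O(¬escalate_waiver ⊃ hold_funds); with O(¬escalate_waiver) we get O(hold_funds).
With premise 10, O(hold_funds ⊃ pay_taxes), the K-axiom yields O(pay_taxes).
From O(pay_taxes) and premise 9, O(pay_taxes ⊃ waive_report), we obtain O(waive_report).
From O(waive_report) and premise 5, O(waive_report ⊃ ¬waive_directive), we obtain O(¬waive_directive).
Premise 3 is O(¬delete_permit ⊃ waive_directive); contrapositively O(¬waive_directive ⊃ delete_permit). Since O(¬waive_directive) holds, K gives O(delete_permit).
Premises 1, 2, 6, 7 do not contribute to this derivation.
Hence delete_permit is obligatory.

Obligatory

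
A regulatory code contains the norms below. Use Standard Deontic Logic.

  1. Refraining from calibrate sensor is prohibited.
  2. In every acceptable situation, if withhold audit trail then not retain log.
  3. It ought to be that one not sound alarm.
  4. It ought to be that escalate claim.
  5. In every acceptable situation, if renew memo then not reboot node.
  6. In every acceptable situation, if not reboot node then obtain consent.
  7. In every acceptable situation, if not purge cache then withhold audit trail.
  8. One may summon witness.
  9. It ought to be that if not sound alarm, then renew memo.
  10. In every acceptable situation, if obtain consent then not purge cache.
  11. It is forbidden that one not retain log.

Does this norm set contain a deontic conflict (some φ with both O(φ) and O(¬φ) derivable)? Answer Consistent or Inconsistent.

Inconsistent

F(¬retain_log) at premise 11 means O(retain_log).
Premise 2 is O(withhold_audit_trail → ¬retain_log); contrapositively O(retain_log → ¬withhold_audit_trail). Since O(retain_log) holds, K gives O(¬withhold_audit_trail).
Premise 7 is O(¬purge_cache → withhold_audit_trail); contrapositively O(¬withhold_audit_trail → purge_cache). Since O(¬withhold_audit_trail) holds, K gives O(purge_cache).
Premise 10, O(obtain_consent → ¬purge_cache), contraposes to O(purge_cache → ¬obtain_consent); with O(purge_cache) we get O(¬obtain_consent).
The contrapositive of premise 6 (O(¬reboot_node → obtain_consent)) is O(¬obtain_consent → reboot_node), and O(¬obtain_consent) is already established, so O(reboot_node).
The contrapositive of premise 5 (O(renew_memo → ¬reboot_node)) is O(reboot_node → ¬renew_memo), and O(reboot_node) is already established, so O(¬renew_memo).
Premise 9 is O(¬sound_alarm → renew_memo); contrapositively O(¬renew_memo → sound_alarm). Since O(¬renew_memo) holds, K gives O(sound_alarm).
However, premise 3 gives O(¬sound_alarm).
We now have both O(sound_alarm) and O(¬sound_alarm) — sound_alarm is simultaneously obligatory and forbidden, violating the D-axiom.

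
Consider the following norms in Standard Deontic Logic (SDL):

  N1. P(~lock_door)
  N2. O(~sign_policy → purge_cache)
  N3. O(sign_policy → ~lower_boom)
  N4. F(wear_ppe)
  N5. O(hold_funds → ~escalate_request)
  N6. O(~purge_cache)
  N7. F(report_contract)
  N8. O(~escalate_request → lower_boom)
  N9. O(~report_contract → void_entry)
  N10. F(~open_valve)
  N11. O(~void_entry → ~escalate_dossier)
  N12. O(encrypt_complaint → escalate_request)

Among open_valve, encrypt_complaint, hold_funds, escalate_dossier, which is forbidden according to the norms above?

Premise 6 gives O(~purge_cache).
The contrapositive of premise 2 (O(~sign_policy → purge_cache)) is O(~purge_cache → sign_policy), and O(~purge_cache) is already established, so O(sign_policy).
With premise 3, O(sign_policy → ~lower_boom), the K-axiom yields O(~lower_boom).
Premise 8 is O(~escalate_request → lower_boom); contrapositively O(~lower_boom → escalate_request). Since O(~lower_boom) holds, K gives O(escalate_request).
Premise 5 is O(hold_funds → ~escalate_request); contrapositively O(escalate_request → ~hold_funds). Since O(escalate_request) holds, K gives O(~hold_funds).
So O(~hold_funds) holds, i.e. hold_funds is forbidden. None of the other listed options is forbidden under the premises.

hold_funds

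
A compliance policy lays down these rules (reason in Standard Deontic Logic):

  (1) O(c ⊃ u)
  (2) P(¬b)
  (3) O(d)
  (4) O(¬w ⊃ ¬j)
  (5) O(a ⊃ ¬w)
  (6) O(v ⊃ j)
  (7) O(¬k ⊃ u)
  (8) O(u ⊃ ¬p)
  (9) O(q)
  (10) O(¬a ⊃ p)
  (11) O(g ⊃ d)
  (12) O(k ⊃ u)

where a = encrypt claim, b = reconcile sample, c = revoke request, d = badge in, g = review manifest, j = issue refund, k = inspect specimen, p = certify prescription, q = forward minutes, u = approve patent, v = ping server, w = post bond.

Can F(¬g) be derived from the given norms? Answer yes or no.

Premise 11 is O(g ⊃ d); even if O(d) held, inferring O(g) would be affirming the consequent — invalid.
No other premise forces O(g). An ideal world satisfying every premise can still have ¬g true, so F(¬g) is not derivable.

No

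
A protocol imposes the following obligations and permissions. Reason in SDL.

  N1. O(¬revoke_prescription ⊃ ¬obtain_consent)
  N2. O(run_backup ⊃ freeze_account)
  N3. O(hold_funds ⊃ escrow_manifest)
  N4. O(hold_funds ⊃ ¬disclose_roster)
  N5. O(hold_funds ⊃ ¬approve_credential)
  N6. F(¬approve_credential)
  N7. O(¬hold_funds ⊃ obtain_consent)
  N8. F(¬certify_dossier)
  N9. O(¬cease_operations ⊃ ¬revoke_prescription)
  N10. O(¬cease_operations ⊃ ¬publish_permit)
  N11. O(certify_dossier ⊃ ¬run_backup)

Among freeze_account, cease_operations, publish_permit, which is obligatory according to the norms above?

F(¬approve_credential) at premise 6 means O(approve_credential).
Premise 5 is O(hold_funds ⊃ ¬approve_credential); contrapositively O(approve_credential ⊃ ¬hold_funds). Since O(approve_credential) holds, K gives O(¬hold_funds).
With premise 7, O(¬hold_funds ⊃ obtain_consent), the K-axiom yields O(obtain_consent).
Premise 1, O(¬revoke_prescription ⊃ ¬obtain_consent), contraposes to O(obtain_consent ⊃ revoke_prescription); with O(obtain_consent) we get O(revoke_prescription).
Premise 9, O(¬cease_operations ⊃ ¬revoke_prescription), contraposes to O(revoke_prescription ⊃ cease_operations); with O(revoke_prescription) we get O(cease_operations).
So O(cease_operations) holds — cease_operations is obligatory. None of the other listed options is made obligatory by any chain of premises.

cease_operations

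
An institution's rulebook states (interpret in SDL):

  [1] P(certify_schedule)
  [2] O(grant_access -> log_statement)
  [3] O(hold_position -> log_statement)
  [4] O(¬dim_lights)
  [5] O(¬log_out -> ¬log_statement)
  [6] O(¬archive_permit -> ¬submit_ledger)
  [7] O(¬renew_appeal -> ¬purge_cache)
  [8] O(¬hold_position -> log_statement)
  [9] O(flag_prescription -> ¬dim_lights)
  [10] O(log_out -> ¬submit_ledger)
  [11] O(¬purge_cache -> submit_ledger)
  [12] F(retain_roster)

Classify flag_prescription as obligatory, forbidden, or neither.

Premise 9 is O(flag_prescription -> ¬dim_lights); even if O(¬dim_lights) held, inferring O(flag_prescription) would be affirming the consequent — invalid.
No premise or chain of K-axiom applications forces O(flag_prescription), and none forces O(¬flag_prescription). So flag_prescription is neither obligatory nor forbidden under these norms.

Neither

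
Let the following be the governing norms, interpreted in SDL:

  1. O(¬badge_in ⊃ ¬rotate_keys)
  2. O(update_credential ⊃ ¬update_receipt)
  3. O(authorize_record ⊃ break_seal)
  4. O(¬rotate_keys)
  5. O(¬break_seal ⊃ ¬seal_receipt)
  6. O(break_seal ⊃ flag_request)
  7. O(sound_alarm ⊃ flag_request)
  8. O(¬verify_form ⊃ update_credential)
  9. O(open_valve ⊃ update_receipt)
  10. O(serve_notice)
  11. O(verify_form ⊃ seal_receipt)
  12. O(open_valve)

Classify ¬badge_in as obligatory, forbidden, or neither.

Neither

Premise 1 is O(¬badge_in ⊃ ¬rotate_keys); even if O(¬rotate_keys) held, inferring O(¬badge_in) would be affirming the consequent — invalid.
No premise or chain of K-axiom applications forces O(¬badge_in), and none forces O(badge_in). So ¬badge_in is neither obligatory nor forbidden under these norms.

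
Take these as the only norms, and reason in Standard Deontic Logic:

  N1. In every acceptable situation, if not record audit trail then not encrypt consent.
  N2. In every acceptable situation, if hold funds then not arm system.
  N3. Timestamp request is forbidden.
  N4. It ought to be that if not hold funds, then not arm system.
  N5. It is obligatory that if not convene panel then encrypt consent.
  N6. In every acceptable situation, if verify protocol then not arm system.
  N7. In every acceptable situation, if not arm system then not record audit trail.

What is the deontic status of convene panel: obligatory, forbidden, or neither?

Obligatory

By case analysis on ¬hold_funds: premise 4 gives O(¬hold_funds → ¬arm_system) and premise 2 gives O(hold_funds → ¬arm_system), so O(¬arm_system) either way.
Applying K to premise 7 (O(¬arm_system → ¬record_audit_trail)) and O(¬arm_system) yields O(¬record_audit_trail).
From O(¬record_audit_trail) and premise 1, O(¬record_audit_trail → ¬encrypt_consent), we obtain O(¬encrypt_consent).
Premise 5, O(¬convene_panel → encrypt_consent), contraposes to O(¬encrypt_consent → convene_panel); with O(¬encrypt_consent) we get O(convene_panel).
Premises 3, 6 do not contribute to this derivation.
Hence convene_panel is obligatory.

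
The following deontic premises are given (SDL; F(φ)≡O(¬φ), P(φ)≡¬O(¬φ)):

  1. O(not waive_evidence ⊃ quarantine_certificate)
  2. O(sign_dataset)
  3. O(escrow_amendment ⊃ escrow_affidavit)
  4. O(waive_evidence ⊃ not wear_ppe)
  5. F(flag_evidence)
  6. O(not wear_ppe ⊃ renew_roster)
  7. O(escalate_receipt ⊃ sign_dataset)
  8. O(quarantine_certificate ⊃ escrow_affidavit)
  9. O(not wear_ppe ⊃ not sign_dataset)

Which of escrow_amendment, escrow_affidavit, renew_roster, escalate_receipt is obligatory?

escrow_affidavit

From premise 2 we have O(sign_dataset).
Premise 9 is O(not wear_ppe ⊃ not sign_dataset); contrapositively O(sign_dataset ⊃ wear_ppe). Since O(sign_dataset) holds, K gives O(wear_ppe).
The contrapositive of premise 4 (O(waive_evidence ⊃ not wear_ppe)) is O(wear_ppe ⊃ not waive_evidence), and O(wear_ppe) is already established, so O(not waive_evidence).
Premise 1 is O(not waive_evidence ⊃ quarantine_certificate); since O(not waive_evidence), deontic closure gives O(quarantine_certificate).
With premise 8, O(quarantine_certificate ⊃ escrow_affidavit), the K-axiom yields O(escrow_affidavit).
So O(escrow_affidavit) holds — escrow_affidavit is obligatory. None of the other listed options is made obligatory by any chain of premises.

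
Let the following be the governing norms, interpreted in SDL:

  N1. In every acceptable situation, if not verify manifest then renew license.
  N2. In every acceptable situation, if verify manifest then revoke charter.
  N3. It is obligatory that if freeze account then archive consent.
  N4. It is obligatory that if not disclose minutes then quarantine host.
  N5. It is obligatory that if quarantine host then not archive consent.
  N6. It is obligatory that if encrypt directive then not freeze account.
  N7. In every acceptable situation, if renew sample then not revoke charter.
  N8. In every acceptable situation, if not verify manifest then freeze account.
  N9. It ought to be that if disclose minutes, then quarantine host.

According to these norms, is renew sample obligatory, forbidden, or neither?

Forbidden

Premises 4 and 9 cover both cases: O(¬disclose_minutes → quarantine_host) and O(disclose_minutes → quarantine_host). Since ¬disclose_minutes ∨ disclose_minutes is a tautology, O(quarantine_host) follows.
Applying K to premise 5 (O(quarantine_host → ¬archive_consent)) and O(quarantine_host) yields O(¬archive_consent).
Premise 3, O(freeze_account → archive_consent), contraposes to O(¬archive_consent → ¬freeze_account); with O(¬archive_consent) we get O(¬freeze_account).
Premise 8, O(¬verify_manifest → freeze_account), contraposes to O(¬freeze_account → verify_manifest); with O(¬freeze_account) we get O(verify_manifest).
With premise 2, O(verify_manifest → revoke_charter), the K-axiom yields O(revoke_charter).
Premise 7 is O(renew_sample → ¬revoke_charter); contrapositively O(revoke_charter → ¬renew_sample). Since O(revoke_charter) holds, K gives O(¬renew_sample).
Premises 1, 6 do not contribute to this derivation.
Thus O(¬renew_sample), which is F(renew_sample): renew_sample is forbidden.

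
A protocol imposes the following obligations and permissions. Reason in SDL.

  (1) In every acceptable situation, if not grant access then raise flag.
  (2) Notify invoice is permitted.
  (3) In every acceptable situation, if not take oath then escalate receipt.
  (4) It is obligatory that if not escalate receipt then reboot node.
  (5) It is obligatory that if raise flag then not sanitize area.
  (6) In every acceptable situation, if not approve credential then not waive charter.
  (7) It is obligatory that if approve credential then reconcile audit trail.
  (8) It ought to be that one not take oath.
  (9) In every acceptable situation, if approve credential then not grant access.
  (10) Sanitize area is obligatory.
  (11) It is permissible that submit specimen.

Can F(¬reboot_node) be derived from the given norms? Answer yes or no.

Premise 4 is O(¬escalate_receipt → reboot_node), but O(¬escalate_receipt) is not derivable from the premises, so it does not yield O(reboot_node).
No other premise forces O(reboot_node). An ideal world satisfying every premise can still have ¬reboot_node true, so F(¬reboot_node) is not derivable.

No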